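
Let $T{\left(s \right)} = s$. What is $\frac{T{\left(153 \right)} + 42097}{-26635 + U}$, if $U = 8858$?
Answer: $- \frac{42250}{17777} \approx -2.3767$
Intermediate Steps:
$\frac{T{\left(153 \right)} + 42097}{-26635 + U} = \frac{153 + 42097}{-26635 + 8858} = \frac{42250}{-17777} = 42250 \left(- \frac{1}{17777}\right) = - \frac{42250}{17777}$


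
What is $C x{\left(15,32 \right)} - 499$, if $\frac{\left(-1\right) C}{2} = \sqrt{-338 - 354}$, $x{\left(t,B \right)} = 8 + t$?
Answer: $-499 - 92 i \sqrt{173} \approx -499.0 - 1210.1 i$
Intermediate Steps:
$C = - 4 i \sqrt{173}$ ($C = - 2 \sqrt{-338 - 354} = - 2 \sqrt{-692} = - 2 \cdot 2 i \sqrt{173} = - 4 i \sqrt{173} \approx - 52.612 i$)
$C x{\left(15,32 \right)} - 499 = - 4 i \sqrt{173} \left(8 + 15\right) - 499 = - 4 i \sqrt{173} \cdot 23 - 499 = - 92 i \sqrt{173} - 499 = -499 - 92 i \sqrt{173}$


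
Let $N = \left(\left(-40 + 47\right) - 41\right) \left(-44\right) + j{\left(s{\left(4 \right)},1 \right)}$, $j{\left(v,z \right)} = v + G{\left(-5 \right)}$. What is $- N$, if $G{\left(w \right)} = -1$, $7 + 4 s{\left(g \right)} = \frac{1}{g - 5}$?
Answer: $-1493$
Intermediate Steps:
$s{\left(g \right)} = - \frac{7}{4} + \frac{1}{4 \left(-5 + g\right)}$ ($s{\left(g \right)} = - \frac{7}{4} + \frac{1}{4 \left(g - 5\right)} = - \frac{7}{4} + \frac{1}{4 \left(-5 + g\right)}$)
$j{\left(v,z \right)} = -1 + v$ ($j{\left(v,z \right)} = v - 1 = -1 + v$)
$N = 1493$ ($N = \left(\left(-40 + 47\right) - 41\right) \left(-44\right) + \left(-1 + \frac{36 - 28}{4 \left(-5 + 4\right)}\right) = \left(7 - 41\right) \left(-44\right) + \left(-1 + \frac{36 - 28}{4 \left(-1\right)}\right) = \left(-34\right) \left(-44\right) + \left(-1 + \frac{1}{4} \left(-1\right) 8\right) = 1496 - 3 = 1493$)
$- N = \left(-1\right) 1493 = -1493$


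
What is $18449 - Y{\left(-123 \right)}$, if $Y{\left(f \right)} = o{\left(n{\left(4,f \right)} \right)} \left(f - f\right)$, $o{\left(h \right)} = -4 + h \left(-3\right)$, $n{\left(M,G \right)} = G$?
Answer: $18449$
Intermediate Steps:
$o{\left(h \right)} = -4 - 3 h$
$Y{\left(f \right)} = 0$ ($Y{\left(f \right)} = \left(-4 - 3 f\right) \left(f - f\right) = \left(-4 - 3 f\right) 0 = 0$)
$18449 - Y{\left(-123 \right)} = 18449 - 0 = 18449 + 0 = 18449$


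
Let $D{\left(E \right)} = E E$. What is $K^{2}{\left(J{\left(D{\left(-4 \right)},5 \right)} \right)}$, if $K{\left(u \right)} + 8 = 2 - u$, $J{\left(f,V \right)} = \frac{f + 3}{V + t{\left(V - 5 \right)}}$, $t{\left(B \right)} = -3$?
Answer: $\frac{961}{4} \approx 240.25$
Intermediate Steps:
$D{\left(E \right)} = E^{2}$
$J{\left(f,V \right)} = \frac{3 + f}{-3 + V}$ ($J{\left(f,V \right)} = \frac{f + 3}{V - 3} = \frac{3 + f}{-3 + V}$)
$K{\left(u \right)} = -6 - u$ ($K{\left(u \right)} = -8 - \left(-2 + u\right) = -6 - u$)
$K^{2}{\left(J{\left(D{\left(-4 \right)},5 \right)} \right)} = \left(-6 - \frac{3 + \left(-4\right)^{2}}{-3 + 5}\right)^{2} = \left(-6 - \frac{3 + 16}{2}\right)^{2} = \left(-6 - \frac{1}{2} \cdot 19\right)^{2} = \left(-6 - \frac{19}{2}\right)^{2} = \left(- \frac{31}{2}\right)^{2} = \frac{961}{4}$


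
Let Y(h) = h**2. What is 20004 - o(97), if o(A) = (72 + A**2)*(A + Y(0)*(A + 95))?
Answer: -899653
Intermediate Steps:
o(A) = A*(72 + A**2) (o(A) = (72 + A**2)*(A + 0**2*(A + 95)) = (72 + A**2)*(A + 0*(95 + A)) = (72 + A**2)*(A + 0) = (72 + A**2)*A = A*(72 + A**2))
20004 - o(97) = 20004 - 97*(72 + 97**2) = 20004 - 97*(72 + 9409) = 20004 - 97*9481 = 20004 - 1*919657 = 20004 - 919657 = -899653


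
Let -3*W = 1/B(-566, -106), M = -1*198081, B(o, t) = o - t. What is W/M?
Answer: -1/273351780 ≈ -3.6583e-9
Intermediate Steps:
M = -198081
W = 1/1380 (W = -1/(3*(-566 - 1*(-106))) = -1/(3*(-566 + 106)) = -⅓/(-460) = -⅓*(-1/460) = 1/1380 ≈ 0.00072464)
W/M = (1/1380)/(-198081) = (1/1380)*(-1/198081) = -1/273351780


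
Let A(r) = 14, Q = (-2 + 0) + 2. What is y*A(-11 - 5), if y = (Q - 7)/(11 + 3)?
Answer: -7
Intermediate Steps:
Q = 0 (Q = -2 + 2 = 0)
y = -½ (y = (0 - 7)/(11 + 3) = -7/14 = -7*1/14 = -½ ≈ -0.50000)
y*A(-11 - 5) = -½*14 = -7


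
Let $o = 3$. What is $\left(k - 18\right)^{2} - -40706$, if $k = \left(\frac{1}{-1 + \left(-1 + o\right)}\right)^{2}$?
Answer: $40995$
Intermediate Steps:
$k = 1$ ($k = \left(\frac{1}{-1 + \left(-1 + 3\right)}\right)^{2} = \left(\frac{1}{-1 + 2}\right)^{2} = \left(1^{-1}\right)^{2} = 1^{2} = 1$)
$\left(k - 18\right)^{2} - -40706 = \left(1 - 18\right)^{2} - -40706 = \left(-17\right)^{2} + 40706 = 289 + 40706 = 40995$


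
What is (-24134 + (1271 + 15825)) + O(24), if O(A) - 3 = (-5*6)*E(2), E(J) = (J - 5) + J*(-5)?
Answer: -6645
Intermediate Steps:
E(J) = -5 - 4*J (E(J) = (-5 + J) - 5*J = -5 - 4*J)
O(A) = 393 (O(A) = 3 + (-5*6)*(-5 - 4*2) = 3 - 30*(-5 - 8) = 3 - 30*(-13) = 3 + 390 = 393)
(-24134 + (1271 + 15825)) + O(24) = (-24134 + (1271 + 15825)) + 393 = (-24134 + 17096) + 393 = -7038 + 393 = -6645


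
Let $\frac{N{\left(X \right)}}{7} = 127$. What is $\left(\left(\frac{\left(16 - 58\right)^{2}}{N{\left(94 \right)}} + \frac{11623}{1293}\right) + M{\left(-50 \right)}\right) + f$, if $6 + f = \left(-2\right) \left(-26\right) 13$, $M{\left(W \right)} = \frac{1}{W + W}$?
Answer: $\frac{11182168489}{16421100} \approx 680.96$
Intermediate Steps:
$N{\left(X \right)} = 889$ ($N{\left(X \right)} = 7 \cdot 127 = 889$)
$M{\left(W \right)} = \frac{1}{2 W}$
$f = 670$ ($f = -6 + \left(-2\right) \left(-26\right) 13 = -6 + 52 \cdot 13 = -6 + 676 = 670$)
$\left(\left(\frac{\left(16 - 58\right)^{2}}{N{\left(94 \right)}} + \frac{11623}{1293}\right) + M{\left(-50 \right)}\right) + f = \left(\left(\frac{\left(16 - 58\right)^{2}}{889} + \frac{11623}{1293}\right) + \frac{1}{2 \left(-50\right)}\right) + 670 = \left(\left(\left(16 - 58\right)^{2} \cdot \frac{1}{889} + 11623 \cdot \frac{1}{1293}\right) + \frac{1}{2} \left(- \frac{1}{50}\right)\right) + 670 = \left(\left(\left(-42\right)^{2} \cdot \frac{1}{889} + \frac{11623}{1293}\right) - \frac{1}{100}\right) + 670 = \left(\left(1764 \cdot \frac{1}{889} + \frac{11623}{1293}\right) - \frac{1}{100}\right) + 670 = \left(\left(\frac{252}{127} + \frac{11623}{1293}\right) - \frac{1}{100}\right) + 670 = \left(\frac{1801957}{164211} - \frac{1}{100}\right) + 670 = \frac{180031489}{16421100} + 670 = \frac{11182168489}{16421100}$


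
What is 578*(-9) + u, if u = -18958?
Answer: -24160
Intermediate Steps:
578*(-9) + u = 578*(-9) - 18958 = -5202 - 18958 = -24160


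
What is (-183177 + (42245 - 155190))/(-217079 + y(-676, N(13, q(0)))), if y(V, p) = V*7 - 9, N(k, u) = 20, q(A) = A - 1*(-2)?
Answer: 148061/110910 ≈ 1.3350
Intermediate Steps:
q(A) = 2 + A (q(A) = A + 2 = 2 + A)
y(V, p) = -9 + 7*V (y(V, p) = 7*V - 9 = -9 + 7*V)
(-183177 + (42245 - 155190))/(-217079 + y(-676, N(13, q(0)))) = (-183177 + (42245 - 155190))/(-217079 + (-9 + 7*(-676))) = (-183177 - 112945)/(-217079 + (-9 - 4732)) = -296122/(-217079 - 4741) = -296122/(-221820) = -296122*(-1/221820) = 148061/110910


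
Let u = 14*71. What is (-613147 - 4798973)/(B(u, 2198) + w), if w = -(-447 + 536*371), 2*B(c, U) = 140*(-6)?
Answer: 5412120/198829 ≈ 27.220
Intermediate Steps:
u = 994
B(c, U) = -420 (B(c, U) = (140*(-6))/2 = (1/2)*(-840) = -420)
w = -198409 (w = -(-447 + 198856) = -1*198409 = -198409)
(-613147 - 4798973)/(B(u, 2198) + w) = (-613147 - 4798973)/(-420 - 198409) = -5412120/(-198829) = -5412120*(-1/198829) = 5412120/198829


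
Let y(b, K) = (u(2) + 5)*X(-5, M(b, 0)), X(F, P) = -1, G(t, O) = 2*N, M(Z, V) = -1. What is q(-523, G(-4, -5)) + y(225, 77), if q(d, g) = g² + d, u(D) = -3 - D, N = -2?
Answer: -507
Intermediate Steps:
G(t, O) = -4 (G(t, O) = 2*(-2) = -4)
q(d, g) = d + g²
y(b, K) = 0 (y(b, K) = ((-3 - 1*2) + 5)*(-1) = ((-3 - 2) + 5)*(-1) = (-5 + 5)*(-1) = 0*(-1) = 0)
q(-523, G(-4, -5)) + y(225, 77) = (-523 + (-4)²) + 0 = (-523 + 16) + 0 = -507 + 0 = -507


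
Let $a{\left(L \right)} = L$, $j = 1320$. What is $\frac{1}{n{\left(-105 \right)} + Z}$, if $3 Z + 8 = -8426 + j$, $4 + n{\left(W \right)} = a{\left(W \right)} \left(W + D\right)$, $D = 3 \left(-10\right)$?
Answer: $\frac{3}{35399} \approx 8.4748 \cdot 10^{-5}$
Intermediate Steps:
$D = -30$
$n{\left(W \right)} = -4 + W \left(-30 + W\right)$ ($n{\left(W \right)} = -4 + W \left(W - 30\right) = -4 + W \left(-30 + W\right)$)
$Z = - \frac{7114}{3}$ ($Z = - \frac{8}{3} + \frac{-8426 + 1320}{3} = - \frac{8}{3} + \frac{1}{3} \left(-7106\right) = - \frac{8}{3} - \frac{7106}{3} = - \frac{7114}{3} \approx -2371.3$)
$\frac{1}{n{\left(-105 \right)} + Z} = \frac{1}{\left(-4 + \left(-105\right)^{2} - -3150\right) - \frac{7114}{3}} = \frac{1}{\left(-4 + 11025 + 3150\right) - \frac{7114}{3}} = \frac{1}{14171 - \frac{7114}{3}} = \frac{1}{\frac{35399}{3}} = \frac{3}{35399}$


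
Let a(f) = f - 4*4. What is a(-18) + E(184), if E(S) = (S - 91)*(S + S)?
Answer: 34190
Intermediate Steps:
E(S) = 2*S*(-91 + S) (E(S) = (-91 + S)*(2*S) = 2*S*(-91 + S))
a(f) = -16 + f (a(f) = f - 16 = -16 + f)
a(-18) + E(184) = (-16 - 18) + 2*184*(-91 + 184) = -34 + 2*184*93 = -34 + 34224 = 34190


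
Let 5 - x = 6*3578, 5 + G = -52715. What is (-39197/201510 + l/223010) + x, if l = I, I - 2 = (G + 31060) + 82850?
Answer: -19290333932087/898774902 ≈ -21463.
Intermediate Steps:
G = -52720 (G = -5 - 52715 = -52720)
I = 61192 (I = 2 + ((-52720 + 31060) + 82850) = 2 + (-21660 + 82850) = 2 + 61190 = 61192)
l = 61192
x = -21463 (x = 5 - 6*3578 = 5 - 1*21468 = 5 - 21468 = -21463)
(-39197/201510 + l/223010) + x = (-39197/201510 + 61192/223010) - 21463 = (-39197*1/201510 + 61192*(1/223010)) - 21463 = (-39197/201510 + 30596/111505) - 21463 = 71789539/898774902 - 21463 = -19290333932087/898774902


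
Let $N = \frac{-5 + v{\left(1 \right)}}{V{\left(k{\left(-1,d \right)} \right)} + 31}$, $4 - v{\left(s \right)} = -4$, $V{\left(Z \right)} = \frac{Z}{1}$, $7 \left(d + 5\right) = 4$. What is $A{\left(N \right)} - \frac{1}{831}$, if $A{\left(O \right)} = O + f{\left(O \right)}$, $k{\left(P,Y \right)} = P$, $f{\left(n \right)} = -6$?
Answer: $- \frac{49039}{8310} \approx -5.9012$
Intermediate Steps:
$d = - \frac{31}{7}$ ($d = -5 + \frac{1}{7} \cdot 4 = -5 + \frac{4}{7} = - \frac{31}{7} \approx -4.4286$)
$V{\left(Z \right)} = Z$ ($V{\left(Z \right)} = Z 1 = Z$)
$v{\left(s \right)} = 8$ ($v{\left(s \right)} = 4 - -4 = 4 + 4 = 8$)
$N = \frac{1}{10}$ ($N = \frac{-5 + 8}{-1 + 31} = \frac{3}{30} = 3 \cdot \frac{1}{30} = \frac{1}{10} \approx 0.1$)
$A{\left(O \right)} = -6 + O$ ($A{\left(O \right)} = O - 6 = -6 + O$)
$A{\left(N \right)} - \frac{1}{831} = \left(-6 + \frac{1}{10}\right) - \frac{1}{831} = - \frac{59}{10} - \frac{1}{831} = - \frac{49039}{8310}$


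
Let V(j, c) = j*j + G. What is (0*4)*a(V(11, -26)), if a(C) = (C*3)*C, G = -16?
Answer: 0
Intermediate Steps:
V(j, c) = -16 + j² (V(j, c) = j*j - 16 = j² - 16 = -16 + j²)
a(C) = 3*C² (a(C) = (3*C)*C = 3*C²)
(0*4)*a(V(11, -26)) = (0*4)*(3*(-16 + 11²)²) = 0*(3*(-16 + 121)²) = 0*(3*105²) = 0*(3*11025) = 0*33075 = 0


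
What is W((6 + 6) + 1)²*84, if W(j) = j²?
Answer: 2399124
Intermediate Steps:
W((6 + 6) + 1)²*84 = (((6 + 6) + 1)²)²*84 = ((12 + 1)²)²*84 = (13²)²*84 = 169²*84 = 28561*84 = 2399124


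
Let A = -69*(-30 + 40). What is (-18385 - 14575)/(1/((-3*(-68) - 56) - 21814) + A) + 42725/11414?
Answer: 8789586202265/170634060974 ≈ 51.511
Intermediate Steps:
A = -690 (A = -69*10 = -690)
(-18385 - 14575)/(1/((-3*(-68) - 56) - 21814) + A) + 42725/11414 = (-18385 - 14575)/(1/((-3*(-68) - 56) - 21814) - 690) + 42725/11414 = -32960/(1/((204 - 56) - 21814) - 690) + 42725*(1/11414) = -32960/(1/(148 - 21814) - 690) + 42725/11414 = -32960/(1/(-21666) - 690) + 42725/11414 = -32960/(-1/21666 - 690) + 42725/11414 = -32960/(-14949541/21666) + 42725/11414 = -32960*(-21666/14949541) + 42725/11414 = 714111360/14949541 + 42725/11414 = 8789586202265/170634060974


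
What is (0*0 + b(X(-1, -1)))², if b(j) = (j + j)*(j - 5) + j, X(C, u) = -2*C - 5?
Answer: 2025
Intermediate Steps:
X(C, u) = -5 - 2*C
b(j) = j + 2*j*(-5 + j) (b(j) = (2*j)*(-5 + j) + j = 2*j*(-5 + j) + j = j + 2*j*(-5 + j))
(0*0 + b(X(-1, -1)))² = (0*0 + (-5 - 2*(-1))*(-9 + 2*(-5 - 2*(-1))))² = (0 + (-5 + 2)*(-9 + 2*(-5 + 2)))² = (0 - 3*(-9 + 2*(-3)))² = (0 - 3*(-9 - 6))² = (0 - 3*(-15))² = (0 + 45)² = 45² = 2025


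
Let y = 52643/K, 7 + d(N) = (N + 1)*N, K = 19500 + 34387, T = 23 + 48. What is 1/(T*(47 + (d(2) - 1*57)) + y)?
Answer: -53887/42033104 ≈ -0.0012820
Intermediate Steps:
T = 71
K = 53887
d(N) = -7 + N*(1 + N) (d(N) = -7 + (N + 1)*N = -7 + (1 + N)*N = -7 + N*(1 + N))
y = 52643/53887 ≈ 0.97691
1/(T*(47 + (d(2) - 1*57)) + y) = 1/(71*(47 + ((-7 + 2 + 2²) - 1*57)) + 52643/53887) = 1/(71*(47 + ((-7 + 2 + 4) - 57)) + 52643/53887) = 1/(71*(47 + (-1 - 57)) + 52643/53887) = 1/(71*(47 - 58) + 52643/53887) = 1/(71*(-11) + 52643/53887) = 1/(-781 + 52643/53887) = 1/(-42033104/53887) = -53887/42033104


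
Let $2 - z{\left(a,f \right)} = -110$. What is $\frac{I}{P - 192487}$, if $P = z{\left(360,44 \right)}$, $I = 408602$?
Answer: $- \frac{408602}{192375} \approx -2.124$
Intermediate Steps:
$z{\left(a,f \right)} = 112$ ($z{\left(a,f \right)} = 2 - -110 = 2 + 110 = 112$)
$P = 112$
$\frac{I}{P - 192487} = \frac{408602}{112 - 192487} = \frac{408602}{-192375} = 408602 \left(- \frac{1}{192375}\right) = - \frac{408602}{192375}$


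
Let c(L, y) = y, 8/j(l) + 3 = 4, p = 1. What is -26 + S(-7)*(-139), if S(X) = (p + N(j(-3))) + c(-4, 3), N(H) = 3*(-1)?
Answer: -165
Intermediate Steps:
j(l) = 8 (j(l) = 8/(-3 + 4) = 8/1 = 8*1 = 8)
N(H) = -3
S(X) = 1 (S(X) = (1 - 3) + 3 = -2 + 3 = 1)
-26 + S(-7)*(-139) = -26 + 1*(-139) = -26 - 139 = -165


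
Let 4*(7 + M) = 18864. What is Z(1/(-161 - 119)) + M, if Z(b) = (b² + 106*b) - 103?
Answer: 361080721/78400 ≈ 4605.6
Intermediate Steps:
M = 4709 (M = -7 + (¼)*18864 = -7 + 4716 = 4709)
Z(b) = -103 + b² + 106*b
Z(1/(-161 - 119)) + M = (-103 + (1/(-161 - 119))² + 106/(-161 - 119)) + 4709 = (-103 + (1/(-280))² + 106/(-280)) + 4709 = (-103 + (-1/280)² + 106*(-1/280)) + 4709 = (-103 + 1/78400 - 53/140) + 4709 = -8104879/78400 + 4709 = 361080721/78400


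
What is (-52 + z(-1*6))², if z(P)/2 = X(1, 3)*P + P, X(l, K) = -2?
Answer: 1600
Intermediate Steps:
z(P) = -2*P (z(P) = 2*(-2*P + P) = 2*(-P) = -2*P)
(-52 + z(-1*6))² = (-52 - (-2)*6)² = (-52 - 2*(-6))² = (-52 + 12)² = (-40)² = 1600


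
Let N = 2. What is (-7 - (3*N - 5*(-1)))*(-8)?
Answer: 144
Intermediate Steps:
(-7 - (3*N - 5*(-1)))*(-8) = (-7 - (3*2 - 5*(-1)))*(-8) = (-7 - (6 + 5))*(-8) = (-7 - 1*11)*(-8) = (-7 - 11)*(-8) = -18*(-8) = 144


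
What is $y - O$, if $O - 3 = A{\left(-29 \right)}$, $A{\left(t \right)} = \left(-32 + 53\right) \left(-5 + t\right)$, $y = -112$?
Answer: $599$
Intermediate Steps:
$A{\left(t \right)} = -105 + 21 t$ ($A{\left(t \right)} = 21 \left(-5 + t\right) = -105 + 21 t$)
$O = -711$ ($O = 3 + \left(-105 + 21 \left(-29\right)\right) = 3 - 714 = -711$)
$y - O = -112 - -711 = -112 + 711 = 599$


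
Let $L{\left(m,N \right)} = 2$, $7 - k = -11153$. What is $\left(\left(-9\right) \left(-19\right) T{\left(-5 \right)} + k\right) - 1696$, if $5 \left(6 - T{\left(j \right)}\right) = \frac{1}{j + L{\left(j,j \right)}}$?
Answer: $\frac{52507}{5} \approx 10501.0$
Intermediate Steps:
$k = 11160$ ($k = 7 - -11153 = 7 + 11153 = 11160$)
$T{\left(j \right)} = 6 - \frac{1}{5 \left(2 + j\right)}$ ($T{\left(j \right)} = 6 - \frac{1}{5 \left(j + 2\right)} = 6 - \frac{1}{5 \left(2 + j\right)}$)
$\left(\left(-9\right) \left(-19\right) T{\left(-5 \right)} + k\right) - 1696 = \left(\left(-9\right) \left(-19\right) \frac{59 + 30 \left(-5\right)}{5 \left(2 - 5\right)} + 11160\right) - 1696 = \left(171 \frac{59 - 150}{5 \left(-3\right)} + 11160\right) - 1696 = \left(171 \cdot \frac{1}{5} \left(- \frac{1}{3}\right) \left(-91\right) + 11160\right) - 1696 = \left(171 \cdot \frac{91}{15} + 11160\right) - 1696 = \left(\frac{5187}{5} + 11160\right) - 1696 = \frac{60987}{5} - 1696 = \frac{52507}{5}$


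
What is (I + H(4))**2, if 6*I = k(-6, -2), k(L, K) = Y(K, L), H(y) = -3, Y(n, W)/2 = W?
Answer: 25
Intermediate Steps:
Y(n, W) = 2*W
k(L, K) = 2*L
I = -2 (I = (2*(-6))/6 = (1/6)*(-12) = -2)
(I + H(4))**2 = (-2 - 3)**2 = (-5)**2 = 25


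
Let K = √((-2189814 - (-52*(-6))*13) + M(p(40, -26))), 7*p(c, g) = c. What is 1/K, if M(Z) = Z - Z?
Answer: -I*√2193870/2193870 ≈ -0.00067514*I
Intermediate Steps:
p(c, g) = c/7
M(Z) = 0
K = I*√2193870 (K = √((-2189814 - (-52*(-6))*13) + 0) = √((-2189814 - 312*13) + 0) = √((-2189814 - 1*4056) + 0) = √((-2189814 - 4056) + 0) = √(-2193870 + 0) = √(-2193870) = I*√2193870 ≈ 1481.2*I)
1/K = 1/(I*√2193870) = -I*√2193870/2193870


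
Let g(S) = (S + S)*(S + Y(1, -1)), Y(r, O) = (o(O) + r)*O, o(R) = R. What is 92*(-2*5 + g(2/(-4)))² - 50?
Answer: 8253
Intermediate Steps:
Y(r, O) = O*(O + r) (Y(r, O) = (O + r)*O = O*(O + r))
g(S) = 2*S² (g(S) = (S + S)*(S - (-1 + 1)) = (2*S)*(S - 1*0) = (2*S)*(S + 0) = (2*S)*S = 2*S²)
92*(-2*5 + g(2/(-4)))² - 50 = 92*(-2*5 + 2*(2/(-4))²)² - 50 = 92*(-10 + 2*(2*(-¼))²)² - 50 = 92*(-10 + 2*(-½)²)² - 50 = 92*(-10 + 2*(¼))² - 50 = 92*(-10 + ½)² - 50 = 92*(-19/2)² - 50 = 92*(361/4) - 50 = 8303 - 50 = 8253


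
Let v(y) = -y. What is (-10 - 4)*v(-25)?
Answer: -350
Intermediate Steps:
(-10 - 4)*v(-25) = (-10 - 4)*(-1*(-25)) = -14*25 = -350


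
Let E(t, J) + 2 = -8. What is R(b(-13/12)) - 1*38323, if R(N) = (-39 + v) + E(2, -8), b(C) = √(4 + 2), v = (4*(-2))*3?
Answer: -38396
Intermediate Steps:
E(t, J) = -10 (E(t, J) = -2 - 8 = -10)
v = -24 (v = -8*3 = -24)
b(C) = √6
R(N) = -73 (R(N) = (-39 - 24) - 10 = -63 - 10 = -73)
R(b(-13/12)) - 1*38323 = -73 - 1*38323 = -73 - 38323 = -38396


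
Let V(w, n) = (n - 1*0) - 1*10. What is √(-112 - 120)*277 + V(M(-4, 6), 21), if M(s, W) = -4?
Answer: 11 + 554*I*√58 ≈ 11.0 + 4219.1*I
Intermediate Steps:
V(w, n) = -10 + n (V(w, n) = (n + 0) - 10 = n - 10 = -10 + n)
√(-112 - 120)*277 + V(M(-4, 6), 21) = √(-112 - 120)*277 + (-10 + 21) = √(-232)*277 + 11 = (2*I*√58)*277 + 11 = 554*I*√58 + 11 = 11 + 554*I*√58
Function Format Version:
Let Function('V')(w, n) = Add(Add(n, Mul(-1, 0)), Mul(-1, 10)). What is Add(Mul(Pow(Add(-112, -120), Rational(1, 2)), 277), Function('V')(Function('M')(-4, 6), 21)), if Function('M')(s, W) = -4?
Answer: Add(11, Mul(554, I, Pow(58, Rational(1, 2)))) ≈ Add(11.000, Mul(4219.1, I))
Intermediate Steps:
Function('V')(w, n) = Add(-10, n) (Function('V')(w, n) = Add(Add(n, 0), -10) = Add(n, -10) = Add(-10, n))
Add(Mul(Pow(Add(-112, -120), Rational(1, 2)), 277), Function('V')(Function('M')(-4, 6), 21)) = Add(Mul(Pow(Add(-112, -120), Rational(1, 2)), 277), Add(-10, 21)) = Add(Mul(Pow(-232, Rational(1, 2)), 277), 11) = Add(Mul(Mul(2, I, Pow(58, Rational(1, 2))), 277), 11) = Add(Mul(554, I, Pow(58, Rational(1, 2))), 11) = Add(11, Mul(554, I, Pow(58, Rational(1, 2))))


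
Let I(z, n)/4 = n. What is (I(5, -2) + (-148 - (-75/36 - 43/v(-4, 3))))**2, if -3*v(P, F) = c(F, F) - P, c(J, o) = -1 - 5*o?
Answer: 737881/36 ≈ 20497.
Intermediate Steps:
I(z, n) = 4*n
v(P, F) = 1/3 + P/3 + 5*F/3 (v(P, F) = -((-1 - 5*F) - P)/3 = -(-1 - P - 5*F)/3 = 1/3 + P/3 + 5*F/3)
(I(5, -2) + (-148 - (-75/36 - 43/v(-4, 3))))**2 = (4*(-2) + (-148 - (-75/36 - 43/(1/3 + (1/3)*(-4) + (5/3)*3))))**2 = (-8 + (-148 - (-75*1/36 - 43/(1/3 - 4/3 + 5))))**2 = (-8 + (-148 - (-25/12 - 43/4)))**2 = (-8 + (-148 - 1*(-77/6)))**2 = (-8 + (-148 + 77/6))**2 = (-8 - 811/6)**2 = (-859/6)**2 = 737881/36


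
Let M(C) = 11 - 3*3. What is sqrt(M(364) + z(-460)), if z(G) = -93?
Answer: I*sqrt(91) ≈ 9.5394*I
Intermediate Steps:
M(C) = 2 (M(C) = 11 - 9 = 2)
sqrt(M(364) + z(-460)) = sqrt(2 - 93) = sqrt(-91) = I*sqrt(91)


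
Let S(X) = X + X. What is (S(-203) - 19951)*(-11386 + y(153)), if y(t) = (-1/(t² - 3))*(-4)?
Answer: 2712577497092/11703 ≈ 2.3178e+8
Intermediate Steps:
S(X) = 2*X
y(t) = 4/(-3 + t²) (y(t) = (-1/(-3 + t²))*(-4) = -1/(-3 + t²)*(-4) = 4/(-3 + t²))
(S(-203) - 19951)*(-11386 + y(153)) = (2*(-203) - 19951)*(-11386 + 4/(-3 + 153²)) = (-406 - 19951)*(-11386 + 4/(-3 + 23409)) = -20357*(-11386 + 4/23406) = -20357*(-11386 + 4*(1/23406)) = -20357*(-11386 + 2/11703) = -20357*(-133250356/11703) = 2712577497092/11703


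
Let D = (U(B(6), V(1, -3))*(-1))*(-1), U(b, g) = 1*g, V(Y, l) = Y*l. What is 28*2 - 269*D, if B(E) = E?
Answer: 863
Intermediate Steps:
U(b, g) = g
D = -3 (D = ((1*(-3))*(-1))*(-1) = -3*(-1)*(-1) = 3*(-1) = -3)
28*2 - 269*D = 28*2 - 269*(-3) = 56 + 807 = 863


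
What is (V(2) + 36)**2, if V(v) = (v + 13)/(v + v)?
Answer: 25281/16 ≈ 1580.1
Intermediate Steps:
V(v) = (13 + v)/(2*v) (V(v) = (13 + v)/((2*v)) = (13 + v)*(1/(2*v)) = (13 + v)/(2*v))
(V(2) + 36)**2 = ((1/2)*(13 + 2)/2 + 36)**2 = ((1/2)*(1/2)*15 + 36)**2 = (15/4 + 36)**2 = (159/4)**2 = 25281/16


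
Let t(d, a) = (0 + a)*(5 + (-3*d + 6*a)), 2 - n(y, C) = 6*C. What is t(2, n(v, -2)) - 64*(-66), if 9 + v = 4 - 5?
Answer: 5386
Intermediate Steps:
v = -10 (v = -9 + (4 - 5) = -9 - 1 = -10)
n(y, C) = 2 - 6*C
t(d, a) = a*(5 - 3*d + 6*a)
t(2, n(v, -2)) - 64*(-66) = (2 - 6*(-2))*(5 - 3*2 + 6*(2 - 6*(-2))) - 64*(-66) = (2 + 12)*(5 - 6 + 6*(2 + 12)) + 4224 = 14*(5 - 6 + 6*14) + 4224 = 14*(5 - 6 + 84) + 4224 = 14*83 + 4224 = 1162 + 4224 = 5386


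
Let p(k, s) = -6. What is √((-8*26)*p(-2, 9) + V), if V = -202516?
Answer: 2*I*√50317 ≈ 448.63*I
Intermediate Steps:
√((-8*26)*p(-2, 9) + V) = √(-8*26*(-6) - 202516) = √(-208*(-6) - 202516) = √(1248 - 202516) = √(-201268) = 2*I*√50317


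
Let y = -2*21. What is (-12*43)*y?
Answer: 21672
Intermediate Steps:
y = -42
(-12*43)*y = -12*43*(-42) = -516*(-42) = 21672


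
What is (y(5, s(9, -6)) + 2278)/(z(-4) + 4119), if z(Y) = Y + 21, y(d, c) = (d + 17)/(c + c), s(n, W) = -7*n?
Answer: 143503/260568 ≈ 0.55073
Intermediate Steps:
y(d, c) = (17 + d)/(2*c) (y(d, c) = (17 + d)/((2*c)) = (17 + d)*(1/(2*c)) = (17 + d)/(2*c))
z(Y) = 21 + Y
(y(5, s(9, -6)) + 2278)/(z(-4) + 4119) = ((17 + 5)/(2*((-7*9))) + 2278)/((21 - 4) + 4119) = ((½)*22/(-63) + 2278)/(17 + 4119) = ((½)*(-1/63)*22 + 2278)/4136 = (-11/63 + 2278)*(1/4136) = (143503/63)*(1/4136) = 143503/260568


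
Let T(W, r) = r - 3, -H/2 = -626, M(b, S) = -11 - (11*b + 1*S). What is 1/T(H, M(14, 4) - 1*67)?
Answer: -1/239 ≈ -0.0041841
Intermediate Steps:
M(b, S) = -11 - S - 11*b (M(b, S) = -11 - (11*b + S) = -11 - (S + 11*b) = -11 + (-S - 11*b) = -11 - S - 11*b)
H = 1252 (H = -2*(-626) = 1252)
T(W, r) = -3 + r
1/T(H, M(14, 4) - 1*67) = 1/(-3 + ((-11 - 1*4 - 11*14) - 1*67)) = 1/(-3 + ((-11 - 4 - 154) - 67)) = 1/(-3 + (-169 - 67)) = 1/(-3 - 236) = 1/(-239) = -1/239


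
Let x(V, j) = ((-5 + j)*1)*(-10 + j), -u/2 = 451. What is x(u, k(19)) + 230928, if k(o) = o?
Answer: 231054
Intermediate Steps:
u = -902 (u = -2*451 = -902)
x(V, j) = (-10 + j)*(-5 + j) (x(V, j) = (-5 + j)*(-10 + j) = (-10 + j)*(-5 + j))
x(u, k(19)) + 230928 = (50 + 19² - 15*19) + 230928 = (50 + 361 - 285) + 230928 = 126 + 230928 = 231054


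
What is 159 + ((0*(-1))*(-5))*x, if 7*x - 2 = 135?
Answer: 159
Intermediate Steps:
x = 137/7 (x = 2/7 + (1/7)*135 = 2/7 + 135/7 = 137/7 ≈ 19.571)
159 + ((0*(-1))*(-5))*x = 159 + ((0*(-1))*(-5))*(137/7) = 159 + (0*(-5))*(137/7) = 159 + 0*(137/7) = 159 + 0 = 159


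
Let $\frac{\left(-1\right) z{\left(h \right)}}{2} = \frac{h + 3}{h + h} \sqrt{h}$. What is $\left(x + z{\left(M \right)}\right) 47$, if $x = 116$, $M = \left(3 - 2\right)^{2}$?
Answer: $5264$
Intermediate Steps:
$M = 1$ ($M = 1^{2} = 1$)
$z{\left(h \right)} = - \frac{3 + h}{\sqrt{h}}$ ($z{\left(h \right)} = - 2 \frac{h + 3}{h + h} \sqrt{h} = - 2 \frac{3 + h}{2 h} \sqrt{h} = - 2 \frac{3 + h}{2 \sqrt{h}} = - \frac{3 + h}{\sqrt{h}}$)
$\left(x + z{\left(M \right)}\right) 47 = \left(116 + \frac{1}{\sqrt{1}} \left(-3 - 1\right)\right) 47 = \left(116 + 1 \left(-3 - 1\right)\right) 47 = \left(116 + 1 \left(-4\right)\right) 47 = \left(116 - 4\right) 47 = 112 \cdot 47 = 5264$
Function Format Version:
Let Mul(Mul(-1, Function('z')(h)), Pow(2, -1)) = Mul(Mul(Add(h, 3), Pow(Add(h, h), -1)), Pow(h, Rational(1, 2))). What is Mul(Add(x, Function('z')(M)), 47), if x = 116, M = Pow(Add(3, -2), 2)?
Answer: 5264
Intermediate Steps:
M = 1 (M = Pow(1, 2) = 1)
Function('z')(h) = Mul(-1, Pow(h, Rational(-1, 2)), Add(3, h)) (Function('z')(h) = Mul(-2, Mul(Mul(Add(h, 3), Pow(Add(h, h), -1)), Pow(h, Rational(1, 2)))) = Mul(-2, Mul(Mul(Add(3, h), Pow(Mul(2, h), -1)), Pow(h, Rational(1, 2)))) = Mul(-2, Mul(Mul(Add(3, h), Mul(Rational(1, 2), Pow(h, -1))), Pow(h, Rational(1, 2)))) = Mul(-2, Mul(Mul(Rational(1, 2), Pow(h, -1), Add(3, h)), Pow(h, Rational(1, 2)))) = Mul(-2, Mul(Rational(1, 2), Pow(h, Rational(-1, 2)), Add(3, h))) = Mul(-1, Pow(h, Rational(-1, 2)), Add(3, h)))
Mul(Add(x, Function('z')(M)), 47) = Mul(Add(116, Mul(Pow(1, Rational(-1, 2)), Add(-3, Mul(-1, 1)))), 47) = Mul(Add(116, Mul(1, Add(-3, -1))), 47) = Mul(Add(116, Mul(1, -4)), 47) = Mul(Add(116, -4), 47) = Mul(112, 47) = 5264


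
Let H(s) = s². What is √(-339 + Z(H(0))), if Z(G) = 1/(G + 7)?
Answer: 2*I*√4151/7 ≈ 18.408*I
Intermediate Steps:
Z(G) = 1/(7 + G)
√(-339 + Z(H(0))) = √(-339 + 1/(7 + 0²)) = √(-339 + 1/(7 + 0)) = √(-339 + 1/7) = √(-339 + ⅐) = √(-2372/7) = 2*I*√4151/7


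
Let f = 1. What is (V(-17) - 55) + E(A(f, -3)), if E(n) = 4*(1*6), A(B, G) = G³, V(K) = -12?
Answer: -43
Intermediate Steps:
E(n) = 24 (E(n) = 4*6 = 24)
(V(-17) - 55) + E(A(f, -3)) = (-12 - 55) + 24 = -67 + 24 = -43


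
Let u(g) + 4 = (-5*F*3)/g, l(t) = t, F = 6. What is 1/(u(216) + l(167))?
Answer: 12/1951 ≈ 0.0061507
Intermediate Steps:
u(g) = -4 - 90/g (u(g) = -4 + (-30*3)/g = -4 + (-5*18)/g = -4 - 90/g)
1/(u(216) + l(167)) = 1/((-4 - 90/216) + 167) = 1/((-4 - 90*1/216) + 167) = 1/((-4 - 5/12) + 167) = 1/(-53/12 + 167) = 1/(1951/12) = 12/1951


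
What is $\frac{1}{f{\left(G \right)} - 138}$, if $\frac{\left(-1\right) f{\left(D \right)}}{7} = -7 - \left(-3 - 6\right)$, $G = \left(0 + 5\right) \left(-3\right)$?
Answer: $- \frac{1}{152} \approx -0.0065789$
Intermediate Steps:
$G = -15$ ($G = 5 \left(-3\right) = -15$)
$f{\left(D \right)} = -14$ ($f{\left(D \right)} = - 7 \left(-7 - \left(-3 - 6\right)\right) = - 7 \left(-7 - -9\right) = - 7 \left(-7 + 9\right) = \left(-7\right) 2 = -14$)
$\frac{1}{f{\left(G \right)} - 138} = \frac{1}{-14 - 138} = \frac{1}{-152} = - \frac{1}{152}$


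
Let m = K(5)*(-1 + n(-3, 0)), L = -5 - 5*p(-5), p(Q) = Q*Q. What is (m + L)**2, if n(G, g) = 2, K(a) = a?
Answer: 15625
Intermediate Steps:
p(Q) = Q**2
L = -130 (L = -5 - 5*(-5)**2 = -5 - 5*25 = -5 - 125 = -130)
m = 5 (m = 5*(-1 + 2) = 5*1 = 5)
(m + L)**2 = (5 - 130)**2 = (-125)**2 = 15625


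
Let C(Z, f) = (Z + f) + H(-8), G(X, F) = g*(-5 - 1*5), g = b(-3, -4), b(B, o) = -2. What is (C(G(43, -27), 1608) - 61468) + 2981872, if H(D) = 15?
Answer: 2922047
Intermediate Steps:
g = -2
G(X, F) = 20 (G(X, F) = -2*(-5 - 1*5) = -2*(-5 - 5) = -2*(-10) = 20)
C(Z, f) = 15 + Z + f (C(Z, f) = (Z + f) + 15 = 15 + Z + f)
(C(G(43, -27), 1608) - 61468) + 2981872 = ((15 + 20 + 1608) - 61468) + 2981872 = (1643 - 61468) + 2981872 = -59825 + 2981872 = 2922047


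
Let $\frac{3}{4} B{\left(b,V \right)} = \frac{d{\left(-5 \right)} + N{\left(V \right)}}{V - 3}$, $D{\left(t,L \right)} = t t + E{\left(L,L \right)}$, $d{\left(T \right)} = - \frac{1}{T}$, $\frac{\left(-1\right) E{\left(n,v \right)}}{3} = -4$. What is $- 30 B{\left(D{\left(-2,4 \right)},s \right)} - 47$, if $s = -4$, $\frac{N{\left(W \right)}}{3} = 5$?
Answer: $\frac{279}{7} \approx 39.857$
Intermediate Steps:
$E{\left(n,v \right)} = 12$ ($E{\left(n,v \right)} = \left(-3\right) \left(-4\right) = 12$)
$N{\left(W \right)} = 15$ ($N{\left(W \right)} = 3 \cdot 5 = 15$)
$D{\left(t,L \right)} = 12 + t^{2}$ ($D{\left(t,L \right)} = t t + 12 = t^{2} + 12 = 12 + t^{2}$)
$B{\left(b,V \right)} = \frac{304}{15 \left(-3 + V\right)}$ ($B{\left(b,V \right)} = \frac{4 \frac{- \frac{1}{-5} + 15}{V - 3}}{3} = \frac{4 \frac{\left(-1\right) \left(- \frac{1}{5}\right) + 15}{-3 + V}}{3} = \frac{4 \frac{\frac{1}{5} + 15}{-3 + V}}{3} = \frac{4 \frac{76}{5 \left(-3 + V\right)}}{3} = \frac{304}{15 \left(-3 + V\right)}$)
$- 30 B{\left(D{\left(-2,4 \right)},s \right)} - 47 = - 30 \frac{304}{15 \left(-3 - 4\right)} - 47 = - 30 \frac{304}{15 \left(-7\right)} - 47 = - 30 \cdot \frac{304}{15} \left(- \frac{1}{7}\right) - 47 = \left(-30\right) \left(- \frac{304}{105}\right) - 47 = \frac{608}{7} - 47 = \frac{279}{7}$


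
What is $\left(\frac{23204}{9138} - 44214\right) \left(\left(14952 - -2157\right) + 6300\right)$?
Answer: $- \frac{1576222885692}{1523} \approx -1.0349 \cdot 10^{9}$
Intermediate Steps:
$\left(\frac{23204}{9138} - 44214\right) \left(\left(14952 - -2157\right) + 6300\right) = \left(23204 \cdot \frac{1}{9138} - 44214\right) \left(\left(14952 + 2157\right) + 6300\right) = \left(\frac{11602}{4569} - 44214\right) \left(17109 + 6300\right) = \left(- \frac{202002164}{4569}\right) 23409 = - \frac{1576222885692}{1523}$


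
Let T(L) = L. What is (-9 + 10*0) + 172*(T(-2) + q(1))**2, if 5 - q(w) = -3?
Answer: 6183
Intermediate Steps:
q(w) = 8 (q(w) = 5 - 1*(-3) = 5 + 3 = 8)
(-9 + 10*0) + 172*(T(-2) + q(1))**2 = (-9 + 10*0) + 172*(-2 + 8)**2 = (-9 + 0) + 172*6**2 = -9 + 172*36 = -9 + 6192 = 6183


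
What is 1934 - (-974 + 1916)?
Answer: 992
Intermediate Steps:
1934 - (-974 + 1916) = 1934 - 1*942 = 1934 - 942 = 992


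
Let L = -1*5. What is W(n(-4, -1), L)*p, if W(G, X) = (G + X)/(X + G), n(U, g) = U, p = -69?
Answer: -69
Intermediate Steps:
L = -5
W(G, X) = 1 (W(G, X) = (G + X)/(G + X) = 1)
W(n(-4, -1), L)*p = 1*(-69) = -69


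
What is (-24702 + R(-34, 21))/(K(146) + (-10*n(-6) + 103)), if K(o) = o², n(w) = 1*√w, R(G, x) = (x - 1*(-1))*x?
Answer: -519196560/458774161 - 242400*I*√6/458774161 ≈ -1.1317 - 0.0012942*I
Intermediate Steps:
R(G, x) = x*(1 + x) (R(G, x) = (x + 1)*x = (1 + x)*x = x*(1 + x))
n(w) = √w
(-24702 + R(-34, 21))/(K(146) + (-10*n(-6) + 103)) = (-24702 + 21*(1 + 21))/(146² + (-10*I*√6 + 103)) = (-24702 + 21*22)/(21316 + (-10*I*√6 + 103)) = (-24702 + 462)/(21316 + (-10*I*√6 + 103)) = -24240/(21316 + (103 - 10*I*√6)) = -24240/(21419 - 10*I*√6)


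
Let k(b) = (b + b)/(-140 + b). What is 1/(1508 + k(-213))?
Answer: 353/532750 ≈ 0.00066260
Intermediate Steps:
k(b) = 2*b/(-140 + b) (k(b) = (2*b)/(-140 + b) = 2*b/(-140 + b))
1/(1508 + k(-213)) = 1/(1508 + 2*(-213)/(-140 - 213)) = 1/(1508 + 2*(-213)/(-353)) = 1/(1508 + 2*(-213)*(-1/353)) = 1/(1508 + 426/353) = 1/(532750/353) = 353/532750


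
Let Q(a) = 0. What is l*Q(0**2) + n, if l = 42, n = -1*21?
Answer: -21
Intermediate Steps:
n = -21
l*Q(0**2) + n = 42*0 - 21 = 0 - 21 = -21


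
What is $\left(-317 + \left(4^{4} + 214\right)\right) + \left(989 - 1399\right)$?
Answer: $-257$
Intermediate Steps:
$\left(-317 + \left(4^{4} + 214\right)\right) + \left(989 - 1399\right) = \left(-317 + \left(256 + 214\right)\right) + \left(989 - 1399\right) = \left(-317 + 470\right) - 410 = 153 - 410 = -257$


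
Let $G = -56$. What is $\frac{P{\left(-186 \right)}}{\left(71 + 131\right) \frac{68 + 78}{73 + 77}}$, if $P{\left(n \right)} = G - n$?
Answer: $\frac{4875}{7373} \approx 0.6612$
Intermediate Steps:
$P{\left(n \right)} = -56 - n$
$\frac{P{\left(-186 \right)}}{\left(71 + 131\right) \frac{68 + 78}{73 + 77}} = \frac{-56 - -186}{\left(71 + 131\right) \frac{68 + 78}{73 + 77}} = \frac{-56 + 186}{202 \cdot \frac{146}{150}} = \frac{130}{202 \cdot 146 \cdot \frac{1}{150}} = \frac{130}{202 \cdot \frac{73}{75}} = \frac{130}{\frac{14746}{75}} = 130 \cdot \frac{75}{14746} = \frac{4875}{7373}$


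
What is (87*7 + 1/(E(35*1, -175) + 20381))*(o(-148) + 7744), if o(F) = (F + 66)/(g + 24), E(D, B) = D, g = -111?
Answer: 4188856097225/888096 ≈ 4.7167e+6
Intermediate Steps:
o(F) = -22/29 - F/87 (o(F) = (F + 66)/(-111 + 24) = (66 + F)/(-87) = (66 + F)*(-1/87) = -22/29 - F/87)
(87*7 + 1/(E(35*1, -175) + 20381))*(o(-148) + 7744) = (87*7 + 1/(35*1 + 20381))*((-22/29 - 1/87*(-148)) + 7744) = (609 + 1/(35 + 20381))*((-22/29 + 148/87) + 7744) = (609 + 1/20416)*(82/87 + 7744) = (609 + 1/20416)*(673810/87) = (12433345/20416)*(673810/87) = 4188856097225/888096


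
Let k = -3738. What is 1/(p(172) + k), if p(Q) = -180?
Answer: -1/3918 ≈ -0.00025523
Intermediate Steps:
1/(p(172) + k) = 1/(-180 - 3738) = 1/(-3918) = -1/3918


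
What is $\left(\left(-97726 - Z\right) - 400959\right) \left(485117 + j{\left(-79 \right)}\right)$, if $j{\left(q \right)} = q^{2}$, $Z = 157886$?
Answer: $-322611413418$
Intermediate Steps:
$\left(\left(-97726 - Z\right) - 400959\right) \left(485117 + j{\left(-79 \right)}\right) = \left(\left(-97726 - 157886\right) - 400959\right) \left(485117 + \left(-79\right)^{2}\right) = \left(\left(-97726 - 157886\right) - 400959\right) \left(485117 + 6241\right) = \left(-255612 - 400959\right) 491358 = \left(-656571\right) 491358 = -322611413418$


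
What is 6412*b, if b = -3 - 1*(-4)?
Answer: 6412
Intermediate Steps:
b = 1 (b = -3 + 4 = 1)
6412*b = 6412*1 = 6412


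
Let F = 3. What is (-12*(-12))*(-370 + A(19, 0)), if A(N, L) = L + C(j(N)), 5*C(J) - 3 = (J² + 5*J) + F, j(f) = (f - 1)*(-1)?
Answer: -46368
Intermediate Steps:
j(f) = 1 - f (j(f) = (-1 + f)*(-1) = 1 - f)
C(J) = 6/5 + J + J²/5 (C(J) = ⅗ + ((J² + 5*J) + 3)/5 = ⅗ + (3 + J² + 5*J)/5 = ⅗ + (⅗ + J + J²/5) = 6/5 + J + J²/5)
A(N, L) = 11/5 + L - N + (1 - N)²/5 (A(N, L) = L + (6/5 + (1 - N) + (1 - N)²/5) = L + (11/5 - N + (1 - N)²/5) = 11/5 + L - N + (1 - N)²/5)
(-12*(-12))*(-370 + A(19, 0)) = (-12*(-12))*(-370 + (12/5 + 0 - 7/5*19 + (⅕)*19²)) = 144*(-370 + (12/5 + 0 - 133/5 + (⅕)*361)) = 144*(-370 + (12/5 + 0 - 133/5 + 361/5)) = 144*(-370 + 48) = 144*(-322) = -46368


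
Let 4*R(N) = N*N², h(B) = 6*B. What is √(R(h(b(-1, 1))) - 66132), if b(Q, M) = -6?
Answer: 6*I*√2161 ≈ 278.92*I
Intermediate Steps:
R(N) = N³/4 (R(N) = (N*N²)/4 = N³/4)
√(R(h(b(-1, 1))) - 66132) = √((6*(-6))³/4 - 66132) = √((¼)*(-36)³ - 66132) = √((¼)*(-46656) - 66132) = √(-11664 - 66132) = √(-77796) = 6*I*√2161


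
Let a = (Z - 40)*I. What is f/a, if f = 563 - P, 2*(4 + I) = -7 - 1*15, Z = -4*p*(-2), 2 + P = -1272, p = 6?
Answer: -1837/120 ≈ -15.308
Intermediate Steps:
P = -1274 (P = -2 - 1272 = -1274)
Z = 48 (Z = -4*6*(-2) = -24*(-2) = 48)
I = -15 (I = -4 + (-7 - 1*15)/2 = -4 + (-7 - 15)/2 = -4 + (½)*(-22) = -4 - 11 = -15)
a = -120 (a = (48 - 40)*(-15) = 8*(-15) = -120)
f = 1837 (f = 563 - 1*(-1274) = 563 + 1274 = 1837)
f/a = 1837/(-120) = 1837*(-1/120) = -1837/120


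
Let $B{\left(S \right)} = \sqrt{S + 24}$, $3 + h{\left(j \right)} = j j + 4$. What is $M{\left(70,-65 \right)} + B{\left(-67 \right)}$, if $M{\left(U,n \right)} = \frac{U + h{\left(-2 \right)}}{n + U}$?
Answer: $15 + i \sqrt{43} \approx 15.0 + 6.5574 i$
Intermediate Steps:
$h{\left(j \right)} = 1 + j^{2}$ ($h{\left(j \right)} = -3 + \left(j j + 4\right) = -3 + \left(j^{2} + 4\right) = -3 + \left(4 + j^{2}\right) = 1 + j^{2}$)
$M{\left(U,n \right)} = \frac{5 + U}{U + n}$ ($M{\left(U,n \right)} = \frac{U + \left(1 + \left(-2\right)^{2}\right)}{n + U} = \frac{U + \left(1 + 4\right)}{U + n} = \frac{U + 5}{U + n} = \frac{5 + U}{U + n}$)
$B{\left(S \right)} = \sqrt{24 + S}$
$M{\left(70,-65 \right)} + B{\left(-67 \right)} = \frac{5 + 70}{70 - 65} + \sqrt{24 - 67} = \frac{1}{5} \cdot 75 + \sqrt{-43} = \frac{1}{5} \cdot 75 + i \sqrt{43} = 15 + i \sqrt{43}$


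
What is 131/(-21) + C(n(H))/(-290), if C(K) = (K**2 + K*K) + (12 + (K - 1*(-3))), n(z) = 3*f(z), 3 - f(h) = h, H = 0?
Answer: -20948/3045 ≈ -6.8795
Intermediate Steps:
f(h) = 3 - h
n(z) = 9 - 3*z (n(z) = 3*(3 - z) = 9 - 3*z)
C(K) = 15 + K + 2*K**2 (C(K) = (K**2 + K**2) + (12 + (K + 3)) = 2*K**2 + (12 + (3 + K)) = 2*K**2 + (15 + K) = 15 + K + 2*K**2)
131/(-21) + C(n(H))/(-290) = 131/(-21) + (15 + (9 - 3*0) + 2*(9 - 3*0)**2)/(-290) = 131*(-1/21) + (15 + (9 + 0) + 2*(9 + 0)**2)*(-1/290) = -131/21 + (15 + 9 + 2*9**2)*(-1/290) = -131/21 + (15 + 9 + 2*81)*(-1/290) = -131/21 + (15 + 9 + 162)*(-1/290) = -131/21 + 186*(-1/290) = -131/21 - 93/145 = -20948/3045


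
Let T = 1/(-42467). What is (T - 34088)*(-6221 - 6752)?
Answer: 18779910653381/42467 ≈ 4.4222e+8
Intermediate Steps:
T = -1/42467 ≈ -2.3548e-5
(T - 34088)*(-6221 - 6752) = (-1/42467 - 34088)*(-6221 - 6752) = -1447615097/42467*(-12973) = 18779910653381/42467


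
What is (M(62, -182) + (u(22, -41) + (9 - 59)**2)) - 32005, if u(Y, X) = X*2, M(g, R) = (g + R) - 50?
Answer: -29757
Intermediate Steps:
M(g, R) = -50 + R + g (M(g, R) = (R + g) - 50 = -50 + R + g)
u(Y, X) = 2*X
(M(62, -182) + (u(22, -41) + (9 - 59)**2)) - 32005 = ((-50 - 182 + 62) + (2*(-41) + (9 - 59)**2)) - 32005 = (-170 + (-82 + (-50)**2)) - 32005 = (-170 + (-82 + 2500)) - 32005 = (-170 + 2418) - 32005 = 2248 - 32005 = -29757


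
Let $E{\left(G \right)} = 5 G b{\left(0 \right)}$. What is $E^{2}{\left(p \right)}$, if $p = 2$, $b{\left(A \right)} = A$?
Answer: $0$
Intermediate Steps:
$E{\left(G \right)} = 0$ ($E{\left(G \right)} = 5 G 0 = 0$)
$E^{2}{\left(p \right)} = 0^{2} = 0$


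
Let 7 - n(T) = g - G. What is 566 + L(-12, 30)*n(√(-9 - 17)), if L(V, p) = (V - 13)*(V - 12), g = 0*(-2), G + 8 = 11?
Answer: 6566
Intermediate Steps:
G = 3 (G = -8 + 11 = 3)
g = 0
L(V, p) = (-13 + V)*(-12 + V)
n(T) = 10 (n(T) = 7 - (0 - 1*3) = 7 - (0 - 3) = 7 - 1*(-3) = 7 + 3 = 10)
566 + L(-12, 30)*n(√(-9 - 17)) = 566 + (156 + (-12)² - 25*(-12))*10 = 566 + (156 + 144 + 300)*10 = 566 + 600*10 = 566 + 6000 = 6566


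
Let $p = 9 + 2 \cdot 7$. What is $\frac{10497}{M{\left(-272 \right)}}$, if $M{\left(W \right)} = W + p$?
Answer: $- \frac{3499}{83} \approx -42.157$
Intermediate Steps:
$p = 23$ ($p = 9 + 14 = 23$)
$M{\left(W \right)} = 23 + W$ ($M{\left(W \right)} = W + 23 = 23 + W$)
$\frac{10497}{M{\left(-272 \right)}} = \frac{10497}{23 - 272} = \frac{10497}{-249} = 10497 \left(- \frac{1}{249}\right) = - \frac{3499}{83}$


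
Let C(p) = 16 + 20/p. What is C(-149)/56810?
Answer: 1182/4232345 ≈ 0.00027928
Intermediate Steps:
C(-149)/56810 = (16 + 20/(-149))/56810 = (16 + 20*(-1/149))*(1/56810) = (16 - 20/149)*(1/56810) = (2364/149)*(1/56810) = 1182/4232345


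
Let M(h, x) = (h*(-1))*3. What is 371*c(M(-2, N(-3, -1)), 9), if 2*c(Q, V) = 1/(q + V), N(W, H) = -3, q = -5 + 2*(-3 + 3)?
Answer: 371/8 ≈ 46.375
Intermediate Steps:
q = -5 (q = -5 + 2*0 = -5 + 0 = -5)
M(h, x) = -3*h (M(h, x) = -h*3 = -3*h)
c(Q, V) = 1/(2*(-5 + V))
371*c(M(-2, N(-3, -1)), 9) = 371*(1/(2*(-5 + 9))) = 371*((½)/4) = 371*((½)*(¼)) = 371*(⅛) = 371/8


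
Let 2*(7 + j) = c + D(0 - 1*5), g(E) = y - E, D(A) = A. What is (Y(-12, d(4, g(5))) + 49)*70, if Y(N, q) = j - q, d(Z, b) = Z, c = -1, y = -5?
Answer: 2450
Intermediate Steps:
g(E) = -5 - E
j = -10 (j = -7 + (-1 + (0 - 1*5))/2 = -7 + (-1 + (0 - 5))/2 = -7 + (-1 - 5)/2 = -7 + (1/2)*(-6) = -7 - 3 = -10)
Y(N, q) = -10 - q
(Y(-12, d(4, g(5))) + 49)*70 = ((-10 - 1*4) + 49)*70 = ((-10 - 4) + 49)*70 = (-14 + 49)*70 = 35*70 = 2450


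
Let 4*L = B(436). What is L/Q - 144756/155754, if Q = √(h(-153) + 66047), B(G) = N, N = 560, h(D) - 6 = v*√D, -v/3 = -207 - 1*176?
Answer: -8042/8653 + 140/√(66053 + 3447*I*√17) ≈ -0.39381 - 0.056967*I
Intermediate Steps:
v = 1149 (v = -3*(-207 - 1*176) = -3*(-207 - 176) = -3*(-383) = 1149)
h(D) = 6 + 1149*√D
B(G) = 560
L = 140 (L = (¼)*560 = 140)
Q = √(66053 + 3447*I*√17) (Q = √((6 + 1149*√(-153)) + 66047) = √((6 + 1149*(3*I*√17)) + 66047) = √((6 + 3447*I*√17) + 66047) = √(66053 + 3447*I*√17) ≈ 258.47 + 27.493*I)
L/Q - 144756/155754 = 140/(√(66053 + 3447*I*√17)) - 144756/155754 = 140/√(66053 + 3447*I*√17) - 144756*1/155754 = 140/√(66053 + 3447*I*√17) - 8042/8653 = -8042/8653 + 140/√(66053 + 3447*I*√17)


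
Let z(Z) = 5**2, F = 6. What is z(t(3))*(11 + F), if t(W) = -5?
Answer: 425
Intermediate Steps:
z(Z) = 25
z(t(3))*(11 + F) = 25*(11 + 6) = 25*17 = 425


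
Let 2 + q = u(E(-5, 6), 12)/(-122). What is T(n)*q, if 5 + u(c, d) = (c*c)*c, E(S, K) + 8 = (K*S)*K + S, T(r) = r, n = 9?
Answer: 32349681/61 ≈ 5.3032e+5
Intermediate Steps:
E(S, K) = -8 + S + S*K**2 (E(S, K) = -8 + ((K*S)*K + S) = -8 + (S*K**2 + S) = -8 + (S + S*K**2) = -8 + S + S*K**2)
u(c, d) = -5 + c**3 (u(c, d) = -5 + (c*c)*c = -5 + c**2*c = -5 + c**3)
q = 3594409/61 (q = -2 + (-5 + (-8 - 5 - 5*6**2)**3)/(-122) = -2 + (-5 + (-8 - 5 - 5*36)**3)*(-1/122) = -2 + (-5 + (-8 - 5 - 180)**3)*(-1/122) = -2 + (-5 + (-193)**3)*(-1/122) = -2 + (-5 - 7189057)*(-1/122) = -2 - 7189062*(-1/122) = -2 + 3594531/61 = 3594409/61 ≈ 58925.)
T(n)*q = 9*(3594409/61) = 32349681/61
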